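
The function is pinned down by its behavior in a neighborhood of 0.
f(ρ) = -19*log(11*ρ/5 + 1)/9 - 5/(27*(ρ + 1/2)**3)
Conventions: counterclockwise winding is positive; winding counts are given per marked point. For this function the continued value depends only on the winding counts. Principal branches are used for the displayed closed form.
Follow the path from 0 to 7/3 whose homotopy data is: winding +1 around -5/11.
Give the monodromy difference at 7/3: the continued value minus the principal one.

Continued minus principal equals -(38/9)*pi*i.

The rational part is single-valued and drops out of the difference; each branch term changes only by its own monodromy.
(-19/9)*log(1 - ρ/(-5/11)): each positive loop around -5/11 adds 2*pi*i to the log, so winding +1 contributes (-19/9)*(1)*2*pi*i = -(38/9)*pi*i.
Summing the contributions at ρ = 7/3 gives -(38/9)*pi*i.


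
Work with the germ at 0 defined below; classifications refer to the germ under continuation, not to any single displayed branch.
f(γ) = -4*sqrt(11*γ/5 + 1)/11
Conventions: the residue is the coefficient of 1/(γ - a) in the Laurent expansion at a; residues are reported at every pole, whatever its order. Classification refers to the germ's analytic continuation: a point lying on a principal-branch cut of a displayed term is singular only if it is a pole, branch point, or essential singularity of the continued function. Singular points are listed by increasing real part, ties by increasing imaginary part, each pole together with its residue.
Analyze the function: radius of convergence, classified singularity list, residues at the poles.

Radius of convergence at 0: 5/11.
At -5/11: an algebraic (square-root) branch point.

Branch term (-4/11)*sqrt(1 - γ/(-5/11)): its argument vanishes at γ = -5/11, a square-root branch point, modulus 5/11.
The radius of convergence is the smallest modulus among the singular points: 5/11.


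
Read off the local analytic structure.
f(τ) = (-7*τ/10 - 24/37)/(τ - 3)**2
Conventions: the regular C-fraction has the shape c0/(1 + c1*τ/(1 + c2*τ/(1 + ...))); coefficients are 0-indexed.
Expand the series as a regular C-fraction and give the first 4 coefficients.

The regular C-fraction coefficients are [-8/111, -419/240, 38307/33520, -80/1257].

Taylor coefficients (expand at 0): a_0 = -8/111, a_1 = -419/3330, a_2 = -379/4995, a_3 = -1097/29970.
c0 = a_0 = -8/111. Peel one level at a time: if S = 1 + c*τ/S' with S'(0) = 1, then c is the τ-coefficient of S and S' = c*τ/(S - 1).
S_1 = c0/f = 1 + (-419/240)*τ + (12769/6400)*τ^2 + ...; c1 = -419/240.
S_2 = c1*τ/(S_1 - 1) = 1 + (38307/33520)*τ + (12769/175561)*τ^2 + ...; c2 = 38307/33520.
S_3 = c2*τ/(S_2 - 1) = 1 + (-80/1257)*τ + ...; c3 = -80/1257.


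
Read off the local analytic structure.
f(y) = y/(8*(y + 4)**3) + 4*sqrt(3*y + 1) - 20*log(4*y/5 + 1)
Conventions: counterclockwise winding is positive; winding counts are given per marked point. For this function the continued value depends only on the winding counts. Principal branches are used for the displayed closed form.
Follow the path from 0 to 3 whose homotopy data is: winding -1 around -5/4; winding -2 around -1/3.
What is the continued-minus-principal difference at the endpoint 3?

The rational part is single-valued and drops out of the difference; each branch term changes only by its own monodromy.
(-20)*log(1 - y/(-5/4)): each positive loop around -5/4 adds 2*pi*i to the log, so winding -1 contributes (-20)*(-1)*2*pi*i = (40)*pi*i.
(4)*sqrt(1 - y/(-1/3)): winding -2 is even, the square root returns to the same sheet, contribution 0.
Summing the contributions at y = 3 gives (40)*pi*i.

Continued minus principal equals (40)*pi*i.


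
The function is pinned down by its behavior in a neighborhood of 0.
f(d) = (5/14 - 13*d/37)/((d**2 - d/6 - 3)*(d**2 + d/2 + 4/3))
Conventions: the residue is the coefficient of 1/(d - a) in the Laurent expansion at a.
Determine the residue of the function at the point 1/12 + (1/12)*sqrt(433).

The residue is -1539/31339 + (22482/13569787)*sqrt(433).

The factor d**2 - d/6 - 3 splits as (d - a)(d - a') with a = 1/12 + (1/12)*sqrt(433), a' = 1/12 - (1/12)*sqrt(433). At the order-1 pole a set g(d) = (d - a)*f(d) = [(5/14 - 13*d/37)/(d**2 + d/2 + 4/3)] / (d - a').
Simple pole: residue = g(a) at a = 1/12 + (1/12)*sqrt(433), which is -1539/31339 + (22482/13569787)*sqrt(433).


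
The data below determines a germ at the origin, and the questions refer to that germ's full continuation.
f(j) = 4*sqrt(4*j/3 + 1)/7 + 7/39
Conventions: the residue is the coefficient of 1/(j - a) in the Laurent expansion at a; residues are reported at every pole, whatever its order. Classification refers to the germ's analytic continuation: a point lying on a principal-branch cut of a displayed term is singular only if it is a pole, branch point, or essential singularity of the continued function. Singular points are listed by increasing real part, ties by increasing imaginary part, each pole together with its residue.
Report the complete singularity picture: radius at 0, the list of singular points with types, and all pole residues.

Branch term (4/7)*sqrt(1 - j/(-3/4)): its argument vanishes at j = -3/4, a square-root branch point, modulus 3/4.
The radius of convergence is the smallest modulus among the singular points: 3/4.

Radius of convergence at 0: 3/4.
At -3/4: an algebraic (square-root) branch point.


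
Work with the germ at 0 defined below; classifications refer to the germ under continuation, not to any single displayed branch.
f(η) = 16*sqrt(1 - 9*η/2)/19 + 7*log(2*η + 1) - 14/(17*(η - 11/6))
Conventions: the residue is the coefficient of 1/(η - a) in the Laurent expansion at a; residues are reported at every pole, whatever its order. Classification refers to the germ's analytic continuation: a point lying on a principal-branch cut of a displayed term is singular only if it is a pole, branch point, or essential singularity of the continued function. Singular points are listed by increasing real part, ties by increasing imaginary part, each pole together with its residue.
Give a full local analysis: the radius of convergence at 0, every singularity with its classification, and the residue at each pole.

Radius of convergence at 0: 2/9.
At -1/2: a logarithmic branch point.
At 2/9: an algebraic (square-root) branch point.
At 11/6: a pole of order 1; residue -14/17.

Denominator factor (η - 11/6): pole of order 1 at 11/6, modulus 11/6.
Branch term (16/19)*sqrt(1 - η/(2/9)): its argument vanishes at η = 2/9, a square-root branch point, modulus 2/9.
Branch term (7)*log(1 - η/(-1/2)): its argument vanishes at η = -1/2, a logarithmic branch point, modulus 1/2.
The radius of convergence is the smallest modulus among the singular points: 2/9.
The branch terms are analytic at 11/6 and contribute nothing to the residue; only the rational part matters.
At the order-1 pole 11/6 set g(η) = (η - (11/6))*(rational part) = -14/17.
Simple pole: residue = g(a) at a = 11/6, which is -14/17.
List the singular points by increasing real part (a conjugate pair: the negative imaginary part first).


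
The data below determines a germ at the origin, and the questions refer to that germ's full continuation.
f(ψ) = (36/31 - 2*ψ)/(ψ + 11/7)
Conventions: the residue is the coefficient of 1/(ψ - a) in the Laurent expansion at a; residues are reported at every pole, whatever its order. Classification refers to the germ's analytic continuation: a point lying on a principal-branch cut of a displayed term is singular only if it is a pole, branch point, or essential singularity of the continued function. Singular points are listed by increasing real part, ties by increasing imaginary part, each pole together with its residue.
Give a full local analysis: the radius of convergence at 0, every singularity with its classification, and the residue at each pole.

Denominator factor (ψ + 11/7): pole of order 1 at -11/7, modulus 11/7.
The radius of convergence is the smallest modulus among the singular points: 11/7.
At the order-1 pole -11/7 set g(ψ) = (ψ - (-11/7))*f(ψ) = 36/31 - 2*ψ.
Simple pole: residue = g(a) at a = -11/7, which is 934/217.

Radius of convergence at 0: 11/7.
At -11/7: a pole of order 1; residue 934/217.


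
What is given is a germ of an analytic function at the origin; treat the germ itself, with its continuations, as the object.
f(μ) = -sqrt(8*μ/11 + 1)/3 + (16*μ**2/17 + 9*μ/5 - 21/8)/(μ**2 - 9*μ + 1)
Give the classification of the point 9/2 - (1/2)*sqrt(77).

The denominator factor μ**2 - 9*μ + 1 vanishes at 9/2 - (1/2)*sqrt(77) and appears to the power 1; the numerator there equals 29003/680 - (873/170)*sqrt(77), nonzero, and no other factor vanishes.
The branch terms are analytic at this point.
Hence a pole whose order is the multiplicity, 1.

The point is a pole of order 1.


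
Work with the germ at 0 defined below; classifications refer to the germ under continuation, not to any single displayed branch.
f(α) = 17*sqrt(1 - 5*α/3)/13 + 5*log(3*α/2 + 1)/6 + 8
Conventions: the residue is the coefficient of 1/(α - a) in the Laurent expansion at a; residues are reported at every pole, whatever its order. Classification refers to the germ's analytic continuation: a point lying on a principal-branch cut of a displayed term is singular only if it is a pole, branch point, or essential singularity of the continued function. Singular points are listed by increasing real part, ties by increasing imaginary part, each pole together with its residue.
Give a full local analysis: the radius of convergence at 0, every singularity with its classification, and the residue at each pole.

Radius of convergence at 0: 3/5.
At -2/3: a logarithmic branch point.
At 3/5: an algebraic (square-root) branch point.

Branch term (17/13)*sqrt(1 - α/(3/5)): its argument vanishes at α = 3/5, a square-root branch point, modulus 3/5.
Branch term (5/6)*log(1 - α/(-2/3)): its argument vanishes at α = -2/3, a logarithmic branch point, modulus 2/3.
The radius of convergence is the smallest modulus among the singular points: 3/5.
List the singular points by increasing real part (a conjugate pair: the negative imaginary part first).


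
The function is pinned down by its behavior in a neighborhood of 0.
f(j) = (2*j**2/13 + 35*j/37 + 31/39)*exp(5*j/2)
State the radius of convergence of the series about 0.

The radius of convergence is infinite.

The factor exp(5*j/2) is entire and contributes no finite singular point.
The polynomial part has no poles.
No finite singular points: the Taylor series at 0 converges everywhere.


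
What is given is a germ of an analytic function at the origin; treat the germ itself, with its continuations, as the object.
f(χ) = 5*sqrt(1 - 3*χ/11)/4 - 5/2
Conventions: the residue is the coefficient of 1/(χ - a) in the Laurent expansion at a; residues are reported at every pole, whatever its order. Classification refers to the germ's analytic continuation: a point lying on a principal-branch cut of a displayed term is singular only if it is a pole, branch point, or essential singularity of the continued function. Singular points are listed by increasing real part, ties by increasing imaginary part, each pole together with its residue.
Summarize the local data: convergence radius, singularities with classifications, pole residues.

Branch term (5/4)*sqrt(1 - χ/(11/3)): its argument vanishes at χ = 11/3, a square-root branch point, modulus 11/3.
The radius of convergence is the smallest modulus among the singular points: 11/3.

Radius of convergence at 0: 11/3.
At 11/3: an algebraic (square-root) branch point.


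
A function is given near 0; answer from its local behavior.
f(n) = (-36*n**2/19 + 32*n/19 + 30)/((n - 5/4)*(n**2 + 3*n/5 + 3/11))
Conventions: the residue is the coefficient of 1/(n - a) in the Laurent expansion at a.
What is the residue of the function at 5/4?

At the order-1 pole 5/4 set g(n) = (n - (5/4))*f(n) = (-36*n**2/19 + 32*n/19 + 30)/(n**2 + 3*n/5 + 3/11).
Simple pole: residue = g(a) at a = 5/4, which is 19492/1729.

The residue is 19492/1729.


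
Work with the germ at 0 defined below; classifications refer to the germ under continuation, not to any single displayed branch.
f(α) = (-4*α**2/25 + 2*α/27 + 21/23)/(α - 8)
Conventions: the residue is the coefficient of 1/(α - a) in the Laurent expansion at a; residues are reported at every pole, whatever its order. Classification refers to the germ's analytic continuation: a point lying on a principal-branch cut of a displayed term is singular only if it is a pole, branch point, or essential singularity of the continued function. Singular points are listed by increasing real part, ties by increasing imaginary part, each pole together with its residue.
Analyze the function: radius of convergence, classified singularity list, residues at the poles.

Denominator factor (α - 8): pole of order 1 at 8, modulus 8.
The radius of convergence is the smallest modulus among the singular points: 8.
At the order-1 pole 8 set g(α) = (α - (8))*f(α) = -4*α**2/25 + 2*α/27 + 21/23.
Simple pole: residue = g(a) at a = 8, which is -135601/15525.

Radius of convergence at 0: 8.
At 8: a pole of order 1; residue -135601/15525.


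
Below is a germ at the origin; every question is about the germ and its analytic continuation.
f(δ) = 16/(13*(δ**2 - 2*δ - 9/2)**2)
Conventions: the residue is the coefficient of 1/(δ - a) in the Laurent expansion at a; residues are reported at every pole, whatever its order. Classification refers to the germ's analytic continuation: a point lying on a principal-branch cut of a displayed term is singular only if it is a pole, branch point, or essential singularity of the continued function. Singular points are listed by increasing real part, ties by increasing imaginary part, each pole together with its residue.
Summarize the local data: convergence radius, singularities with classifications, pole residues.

Radius of convergence at 0: -1 + (1/2)*sqrt(22).
At 1 - (1/2)*sqrt(22): a pole of order 2; residue (8/1573)*sqrt(22).
At 1 + (1/2)*sqrt(22): a pole of order 2; residue -(8/1573)*sqrt(22).

Denominator factor (δ**2 - 2*δ - 9/2)^2: discriminant 22, real irrational roots 1 + (1/2)*sqrt(22) and 1 - (1/2)*sqrt(22); poles of order 2, moduli 1 + (1/2)*sqrt(22) and -1 + (1/2)*sqrt(22).
The radius of convergence is the smallest modulus among the singular points: -1 + (1/2)*sqrt(22).
The factor δ**2 - 2*δ - 9/2 splits as (δ - a)(δ - a') with a = 1 - (1/2)*sqrt(22), a' = 1 + (1/2)*sqrt(22). At the order-2 pole a set g(δ) = (δ - a)^2*f(δ) = [16/13] / (δ - a')^2.
Order-2 pole: residue = g'(a); g'(1 - (1/2)*sqrt(22)) = (8/1573)*sqrt(22), so the residue is (8/1573)*sqrt(22).
The factor δ**2 - 2*δ - 9/2 splits as (δ - a)(δ - a') with a = 1 + (1/2)*sqrt(22), a' = 1 - (1/2)*sqrt(22). At the order-2 pole a set g(δ) = (δ - a)^2*f(δ) = [16/13] / (δ - a')^2.
Order-2 pole: residue = g'(a); g'(1 + (1/2)*sqrt(22)) = -(8/1573)*sqrt(22), so the residue is -(8/1573)*sqrt(22).
List the singular points by increasing real part (a conjugate pair: the negative imaginary part first).


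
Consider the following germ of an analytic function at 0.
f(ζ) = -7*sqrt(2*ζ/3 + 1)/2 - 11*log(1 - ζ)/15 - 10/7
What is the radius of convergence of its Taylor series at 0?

The radius of convergence is 1.

Branch term (-11/15)*log(1 - ζ/(1)): its argument vanishes at ζ = 1, a logarithmic branch point, modulus 1.
Branch term (-7/2)*sqrt(1 - ζ/(-3/2)): its argument vanishes at ζ = -3/2, a square-root branch point, modulus 3/2.
The radius of convergence is the smallest modulus among the singular points: 1.


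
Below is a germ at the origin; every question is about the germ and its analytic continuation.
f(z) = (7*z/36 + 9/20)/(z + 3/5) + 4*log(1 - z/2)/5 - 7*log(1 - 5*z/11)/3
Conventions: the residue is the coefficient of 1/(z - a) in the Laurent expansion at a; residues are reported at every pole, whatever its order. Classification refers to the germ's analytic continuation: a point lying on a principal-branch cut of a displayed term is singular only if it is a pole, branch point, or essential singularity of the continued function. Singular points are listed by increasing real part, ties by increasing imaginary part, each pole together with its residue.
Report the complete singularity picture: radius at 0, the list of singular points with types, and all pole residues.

Denominator factor (z + 3/5): pole of order 1 at -3/5, modulus 3/5.
Branch term (-7/3)*log(1 - z/(11/5)): its argument vanishes at z = 11/5, a logarithmic branch point, modulus 11/5.
Branch term (4/5)*log(1 - z/(2)): its argument vanishes at z = 2, a logarithmic branch point, modulus 2.
The radius of convergence is the smallest modulus among the singular points: 3/5.
The branch terms are analytic at -3/5 and contribute nothing to the residue; only the rational part matters.
At the order-1 pole -3/5 set g(z) = (z - (-3/5))*(rational part) = 7*z/36 + 9/20.
Simple pole: residue = g(a) at a = -3/5, which is 1/3.
List the singular points by increasing real part (a conjugate pair: the negative imaginary part first).

Radius of convergence at 0: 3/5.
At -3/5: a pole of order 1; residue 1/3.
At 2: a logarithmic branch point.
At 11/5: a logarithmic branch point.


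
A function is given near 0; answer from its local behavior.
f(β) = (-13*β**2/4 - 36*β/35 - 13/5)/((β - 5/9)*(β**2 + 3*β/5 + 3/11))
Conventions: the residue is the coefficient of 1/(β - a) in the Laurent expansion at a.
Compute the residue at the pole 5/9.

At the order-1 pole 5/9 set g(β) = (β - (5/9))*f(β) = (-13*β**2/4 - 36*β/35 - 13/5)/(β**2 + 3*β/5 + 3/11).
Simple pole: residue = g(a) at a = 5/9, which is -520729/114100.

The residue is -520729/114100.


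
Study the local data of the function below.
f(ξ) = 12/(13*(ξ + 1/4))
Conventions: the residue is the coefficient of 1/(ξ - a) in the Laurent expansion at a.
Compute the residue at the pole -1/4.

The residue is 12/13.

At the order-1 pole -1/4 set g(ξ) = (ξ - (-1/4))*f(ξ) = 12/13.
Simple pole: residue = g(a) at a = -1/4, which is 12/13.


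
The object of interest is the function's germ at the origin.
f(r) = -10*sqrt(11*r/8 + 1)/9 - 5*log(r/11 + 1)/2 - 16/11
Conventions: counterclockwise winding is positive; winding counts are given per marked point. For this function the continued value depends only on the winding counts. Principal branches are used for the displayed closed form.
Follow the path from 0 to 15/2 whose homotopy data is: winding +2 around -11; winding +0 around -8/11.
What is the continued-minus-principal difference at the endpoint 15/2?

The rational part is single-valued and drops out of the difference; each branch term changes only by its own monodromy.
(-10/9)*sqrt(1 - r/(-8/11)): winding +0 is even, the square root returns to the same sheet, contribution 0.
(-5/2)*log(1 - r/(-11)): each positive loop around -11 adds 2*pi*i to the log, so winding +2 contributes (-5/2)*(2)*2*pi*i = -(10)*pi*i.
Summing the contributions at r = 15/2 gives -(10)*pi*i.

Continued minus principal equals -(10)*pi*i.


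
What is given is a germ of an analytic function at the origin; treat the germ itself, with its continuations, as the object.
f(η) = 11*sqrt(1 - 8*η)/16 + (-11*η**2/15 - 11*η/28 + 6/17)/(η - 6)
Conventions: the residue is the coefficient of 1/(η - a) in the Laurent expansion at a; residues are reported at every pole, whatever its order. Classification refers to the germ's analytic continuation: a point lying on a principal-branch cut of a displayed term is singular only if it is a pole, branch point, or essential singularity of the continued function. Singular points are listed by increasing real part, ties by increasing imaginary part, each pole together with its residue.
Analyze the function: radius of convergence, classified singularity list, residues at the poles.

Denominator factor (η - 6): pole of order 1 at 6, modulus 6.
Branch term (11/16)*sqrt(1 - η/(1/8)): its argument vanishes at η = 1/8, a square-root branch point, modulus 1/8.
The radius of convergence is the smallest modulus among the singular points: 1/8.
The branch term is analytic at 6 and contributes nothing to the residue; only the rational part matters.
At the order-1 pole 6 set g(η) = (η - (6))*(rational part) = -11*η**2/15 - 11*η/28 + 6/17.
Simple pole: residue = g(a) at a = 6, which is -33801/1190.
List the singular points by increasing real part (a conjugate pair: the negative imaginary part first).

Radius of convergence at 0: 1/8.
At 1/8: an algebraic (square-root) branch point.
At 6: a pole of order 1; residue -33801/1190.


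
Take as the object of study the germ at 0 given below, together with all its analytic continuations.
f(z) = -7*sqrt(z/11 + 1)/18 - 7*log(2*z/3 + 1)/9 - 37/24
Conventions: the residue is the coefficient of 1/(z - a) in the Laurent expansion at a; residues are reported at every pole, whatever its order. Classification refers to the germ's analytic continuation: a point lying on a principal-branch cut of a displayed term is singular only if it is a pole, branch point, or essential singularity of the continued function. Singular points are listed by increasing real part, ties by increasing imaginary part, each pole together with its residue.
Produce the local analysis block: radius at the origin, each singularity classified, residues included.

Branch term (-7/18)*sqrt(1 - z/(-11)): its argument vanishes at z = -11, a square-root branch point, modulus 11.
Branch term (-7/9)*log(1 - z/(-3/2)): its argument vanishes at z = -3/2, a logarithmic branch point, modulus 3/2.
The radius of convergence is the smallest modulus among the singular points: 3/2.
List the singular points by increasing real part (a conjugate pair: the negative imaginary part first).

Radius of convergence at 0: 3/2.
At -11: an algebraic (square-root) branch point.
At -3/2: a logarithmic branch point.


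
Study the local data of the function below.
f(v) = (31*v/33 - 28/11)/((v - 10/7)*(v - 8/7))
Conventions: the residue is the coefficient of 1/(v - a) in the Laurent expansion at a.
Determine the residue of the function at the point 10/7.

The residue is -139/33.

At the order-1 pole 10/7 set g(v) = (v - (10/7))*f(v) = (31*v/33 - 28/11)/(v - 8/7).
Simple pole: residue = g(a) at a = 10/7, which is -139/33.


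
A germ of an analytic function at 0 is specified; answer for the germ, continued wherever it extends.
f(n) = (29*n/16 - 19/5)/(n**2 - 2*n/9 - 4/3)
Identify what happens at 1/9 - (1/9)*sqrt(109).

The point is a pole of order 1.

The denominator factor n**2 - 2*n/9 - 4/3 vanishes at 1/9 - (1/9)*sqrt(109) and appears to the power 1; the numerator there equals -2591/720 - (29/144)*sqrt(109), nonzero, and no other factor vanishes.
Hence a pole whose order is the multiplicity, 1.


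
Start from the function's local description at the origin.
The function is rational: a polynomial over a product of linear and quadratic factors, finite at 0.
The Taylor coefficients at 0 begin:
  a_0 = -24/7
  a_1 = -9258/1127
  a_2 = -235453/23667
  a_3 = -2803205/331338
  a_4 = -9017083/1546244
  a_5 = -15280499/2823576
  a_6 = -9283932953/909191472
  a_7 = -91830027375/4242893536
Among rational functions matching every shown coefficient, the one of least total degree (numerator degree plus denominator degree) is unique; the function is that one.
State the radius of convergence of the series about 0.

No rational of total degree below 5 reproduces all 8 coefficients; solving the [2/3] Pade equations on them gives f(θ) = (-20*θ**2/9 - 28*θ/23 + 16/7)/((θ - 2/3)*(θ**2 - 10*θ/7 + 1)), whose expansion matches every shown term.
Denominator factor (θ - 2/3): pole of order 1 at 2/3, modulus 2/3.
Denominator factor (θ**2 - 10*θ/7 + 1): discriminant -96/49, complex-conjugate roots (5/7) + ((2/7)*sqrt(6))*i and (5/7) - ((2/7)*sqrt(6))*i; poles of order 1, moduli 1 and 1.
The radius of convergence is the smallest modulus among the singular points: 2/3.

The radius of convergence is 2/3.


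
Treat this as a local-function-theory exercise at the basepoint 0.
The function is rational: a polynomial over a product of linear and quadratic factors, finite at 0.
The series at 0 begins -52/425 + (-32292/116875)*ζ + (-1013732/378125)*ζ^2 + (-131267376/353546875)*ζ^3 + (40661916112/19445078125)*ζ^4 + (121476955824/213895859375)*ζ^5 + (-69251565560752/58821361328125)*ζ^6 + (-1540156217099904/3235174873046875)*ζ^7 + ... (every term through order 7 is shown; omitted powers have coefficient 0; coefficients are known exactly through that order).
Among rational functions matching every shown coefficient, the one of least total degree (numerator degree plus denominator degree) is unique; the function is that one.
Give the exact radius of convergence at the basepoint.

No rational of total degree below 6 reproduces all 8 coefficients; solving the [2/4] Pade equations on them gives f(ζ) = (-17*ζ**2 - 39*ζ/25 - 13/17)/(ζ**2 - 3*ζ/11 + 5/2)**2, whose expansion matches every shown term.
Denominator factor (ζ**2 - 3*ζ/11 + 5/2)^2: discriminant -1201/121, complex-conjugate roots (3/22) + ((1/22)*sqrt(1201))*i and (3/22) - ((1/22)*sqrt(1201))*i; poles of order 2, moduli (1/2)*sqrt(10) and (1/2)*sqrt(10).
The radius of convergence is the smallest modulus among the singular points: (1/2)*sqrt(10).

The radius of convergence is (1/2)*sqrt(10).


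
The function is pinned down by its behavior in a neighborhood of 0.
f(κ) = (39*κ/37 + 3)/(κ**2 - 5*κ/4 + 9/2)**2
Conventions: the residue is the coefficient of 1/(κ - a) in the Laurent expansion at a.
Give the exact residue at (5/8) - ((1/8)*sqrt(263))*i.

The factor κ**2 - 5*κ/4 + 9/2 splits as (κ - a)(κ - a') with a = (5/8) - ((1/8)*sqrt(263))*i, a' = (5/8) + ((1/8)*sqrt(263))*i. At the order-2 pole a set g(κ) = (κ - a)^2*f(κ) = [39*κ/37 + 3] / (κ - a')^2.
Order-2 pole: residue = g'(a); g'((5/8) - ((1/8)*sqrt(263))*i) = ((17328/2559253)*sqrt(263))*i, so the residue is ((17328/2559253)*sqrt(263))*i.

The residue is ((17328/2559253)*sqrt(263))*i.


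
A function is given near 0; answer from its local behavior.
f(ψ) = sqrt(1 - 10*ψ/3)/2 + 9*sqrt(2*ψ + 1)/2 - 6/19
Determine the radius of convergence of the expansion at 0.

The radius of convergence is 3/10.

Branch term (1/2)*sqrt(1 - ψ/(3/10)): its argument vanishes at ψ = 3/10, a square-root branch point, modulus 3/10.
Branch term (9/2)*sqrt(1 - ψ/(-1/2)): its argument vanishes at ψ = -1/2, a square-root branch point, modulus 1/2.
The radius of convergence is the smallest modulus among the singular points: 3/10.


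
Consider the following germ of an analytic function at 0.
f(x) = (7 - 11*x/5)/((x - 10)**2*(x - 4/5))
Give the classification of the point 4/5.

The denominator factor x - 4/5 vanishes at 4/5 and appears to the power 1; the numerator there equals 131/25, nonzero, and no other factor vanishes.
Hence a pole whose order is the multiplicity, 1.

The point is a pole of order 1.


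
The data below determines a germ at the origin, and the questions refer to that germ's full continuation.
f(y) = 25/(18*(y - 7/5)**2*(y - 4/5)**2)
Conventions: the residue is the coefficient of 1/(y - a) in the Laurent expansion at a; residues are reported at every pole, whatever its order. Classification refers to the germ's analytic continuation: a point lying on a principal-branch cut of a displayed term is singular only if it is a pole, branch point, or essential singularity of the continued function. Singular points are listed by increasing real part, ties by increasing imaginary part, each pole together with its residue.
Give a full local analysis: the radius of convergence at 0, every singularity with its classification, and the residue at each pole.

Denominator factor (y - 7/5)^2: pole of order 2 at 7/5, modulus 7/5.
Denominator factor (y - 4/5)^2: pole of order 2 at 4/5, modulus 4/5.
The radius of convergence is the smallest modulus among the singular points: 4/5.
At the order-2 pole 4/5 set g(y) = (y - (4/5))^2*f(y) = 25/(18*(y - 7/5)**2).
Order-2 pole: residue = g'(a); g'(4/5) = 3125/243, so the residue is 3125/243.
At the order-2 pole 7/5 set g(y) = (y - (7/5))^2*f(y) = 25/(18*(y - 4/5)**2).
Order-2 pole: residue = g'(a); g'(7/5) = -3125/243, so the residue is -3125/243.
List the singular points by increasing real part (a conjugate pair: the negative imaginary part first).

Radius of convergence at 0: 4/5.
At 4/5: a pole of order 2; residue 3125/243.
At 7/5: a pole of order 2; residue -3125/243.


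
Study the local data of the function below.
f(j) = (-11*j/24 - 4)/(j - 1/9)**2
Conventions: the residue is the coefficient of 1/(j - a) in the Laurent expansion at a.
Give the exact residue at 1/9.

The residue is -11/24.

At the order-2 pole 1/9 set g(j) = (j - (1/9))^2*f(j) = -11*j/24 - 4.
Order-2 pole: residue = g'(a); g'(1/9) = -11/24, so the residue is -11/24.


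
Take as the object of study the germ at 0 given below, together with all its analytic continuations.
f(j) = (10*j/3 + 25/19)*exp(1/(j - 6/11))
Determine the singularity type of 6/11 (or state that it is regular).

The point is an essential singularity.

The exponent 1/(j - (6/11)) has a pole at 6/11, so exp(1/(j - (6/11))) takes every nonzero value near it: an essential singularity (not a pole of any order).


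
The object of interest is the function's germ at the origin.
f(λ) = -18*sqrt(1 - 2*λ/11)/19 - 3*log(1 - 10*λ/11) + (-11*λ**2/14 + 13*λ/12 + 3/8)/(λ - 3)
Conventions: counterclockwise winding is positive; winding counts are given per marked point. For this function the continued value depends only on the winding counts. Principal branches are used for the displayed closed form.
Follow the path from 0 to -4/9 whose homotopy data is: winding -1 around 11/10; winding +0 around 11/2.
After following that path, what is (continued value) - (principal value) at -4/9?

Continued minus principal equals (6)*pi*i.

The rational part is single-valued and drops out of the difference; each branch term changes only by its own monodromy.
(-18/19)*sqrt(1 - λ/(11/2)): winding +0 is even, the square root returns to the same sheet, contribution 0.
(-3)*log(1 - λ/(11/10)): each positive loop around 11/10 adds 2*pi*i to the log, so winding -1 contributes (-3)*(-1)*2*pi*i = (6)*pi*i.
Summing the contributions at λ = -4/9 gives (6)*pi*i.


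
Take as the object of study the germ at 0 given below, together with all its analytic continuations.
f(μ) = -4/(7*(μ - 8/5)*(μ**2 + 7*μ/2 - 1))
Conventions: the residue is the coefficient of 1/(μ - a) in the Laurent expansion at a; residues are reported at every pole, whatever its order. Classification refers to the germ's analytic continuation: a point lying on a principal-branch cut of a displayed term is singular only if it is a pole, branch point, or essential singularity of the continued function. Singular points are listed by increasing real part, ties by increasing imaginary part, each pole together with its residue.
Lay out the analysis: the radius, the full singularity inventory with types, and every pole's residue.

Radius of convergence at 0: -7/4 + (1/4)*sqrt(65).
At -7/4 - (1/4)*sqrt(65): a pole of order 1; residue 50/1253 - (134/16289)*sqrt(65).
At -7/4 + (1/4)*sqrt(65): a pole of order 1; residue 50/1253 + (134/16289)*sqrt(65).
At 8/5: a pole of order 1; residue -100/1253.

Denominator factor (μ**2 + 7*μ/2 - 1): discriminant 65/4, real irrational roots -7/4 + (1/4)*sqrt(65) and -7/4 - (1/4)*sqrt(65); poles of order 1, moduli -7/4 + (1/4)*sqrt(65) and 7/4 + (1/4)*sqrt(65).
Denominator factor (μ - 8/5): pole of order 1 at 8/5, modulus 8/5.
The radius of convergence is the smallest modulus among the singular points: -7/4 + (1/4)*sqrt(65).
The factor μ**2 + 7*μ/2 - 1 splits as (μ - a)(μ - a') with a = -7/4 - (1/4)*sqrt(65), a' = -7/4 + (1/4)*sqrt(65). At the order-1 pole a set g(μ) = (μ - a)*f(μ) = [-4/(7*(μ - 8/5))] / (μ - a').
Simple pole: residue = g(a) at a = -7/4 - (1/4)*sqrt(65), which is 50/1253 - (134/16289)*sqrt(65).
The factor μ**2 + 7*μ/2 - 1 splits as (μ - a)(μ - a') with a = -7/4 + (1/4)*sqrt(65), a' = -7/4 - (1/4)*sqrt(65). At the order-1 pole a set g(μ) = (μ - a)*f(μ) = [-4/(7*(μ - 8/5))] / (μ - a').
Simple pole: residue = g(a) at a = -7/4 + (1/4)*sqrt(65), which is 50/1253 + (134/16289)*sqrt(65).
At the order-1 pole 8/5 set g(μ) = (μ - (8/5))*f(μ) = -4/(7*(μ**2 + 7*μ/2 - 1)).
Simple pole: residue = g(a) at a = 8/5, which is -100/1253.
List the singular points by increasing real part (a conjugate pair: the negative imaginary part first).


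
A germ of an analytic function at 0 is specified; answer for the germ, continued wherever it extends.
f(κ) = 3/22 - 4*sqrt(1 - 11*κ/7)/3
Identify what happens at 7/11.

The point is an algebraic (square-root) branch point.

The term (-4/3)*sqrt(1 - κ/(7/11)) has argument 1 - 7/11/(7/11) = 0 at 7/11: a square-root (algebraic, two-sheeted) branch point; the remaining terms are analytic or single-valued there.


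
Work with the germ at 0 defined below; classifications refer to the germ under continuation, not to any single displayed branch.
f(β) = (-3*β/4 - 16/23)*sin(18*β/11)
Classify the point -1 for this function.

There is no denominator, hence no pole anywhere.
The factor sin(18*β/11) is entire.
So the germ continues analytically to -1.

The point is a regular point.


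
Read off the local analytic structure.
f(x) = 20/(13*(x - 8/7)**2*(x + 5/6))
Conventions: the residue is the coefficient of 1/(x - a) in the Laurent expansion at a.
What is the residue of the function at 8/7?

At the order-2 pole 8/7 set g(x) = (x - (8/7))^2*f(x) = 20/(13*(x + 5/6)).
Order-2 pole: residue = g'(a); g'(8/7) = -35280/89557, so the residue is -35280/89557.

The residue is -35280/89557.


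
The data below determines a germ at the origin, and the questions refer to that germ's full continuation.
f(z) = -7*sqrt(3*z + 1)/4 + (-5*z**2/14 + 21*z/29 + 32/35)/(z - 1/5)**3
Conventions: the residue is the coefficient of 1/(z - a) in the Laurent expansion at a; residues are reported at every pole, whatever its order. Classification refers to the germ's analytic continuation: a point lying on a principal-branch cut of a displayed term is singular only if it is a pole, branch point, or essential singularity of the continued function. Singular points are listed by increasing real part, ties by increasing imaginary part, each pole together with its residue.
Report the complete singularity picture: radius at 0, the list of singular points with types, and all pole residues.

Denominator factor (z - 1/5)^3: pole of order 3 at 1/5, modulus 1/5.
Branch term (-7/4)*sqrt(1 - z/(-1/3)): its argument vanishes at z = -1/3, a square-root branch point, modulus 1/3.
The radius of convergence is the smallest modulus among the singular points: 1/5.
The branch term is analytic at 1/5 and contributes nothing to the residue; only the rational part matters.
At the order-3 pole 1/5 set g(z) = (z - (1/5))^3*(rational part) = -5*z**2/14 + 21*z/29 + 32/35.
Order-3 pole: residue = g''(a)/2; g''(1/5) = -5/7, so the residue is -5/14.
List the singular points by increasing real part (a conjugate pair: the negative imaginary part first).

Radius of convergence at 0: 1/5.
At -1/3: an algebraic (square-root) branch point.
At 1/5: a pole of order 3; residue -5/14.


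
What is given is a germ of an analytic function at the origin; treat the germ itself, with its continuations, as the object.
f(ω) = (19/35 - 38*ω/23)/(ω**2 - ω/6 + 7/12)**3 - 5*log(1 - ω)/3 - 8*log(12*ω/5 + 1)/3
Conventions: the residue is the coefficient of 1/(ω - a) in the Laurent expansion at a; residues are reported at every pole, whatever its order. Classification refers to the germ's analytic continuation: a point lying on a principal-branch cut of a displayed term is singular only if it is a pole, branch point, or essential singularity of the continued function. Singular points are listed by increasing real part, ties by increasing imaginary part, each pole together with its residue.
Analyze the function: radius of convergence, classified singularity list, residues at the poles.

Radius of convergence at 0: 5/12.
At -5/12: a logarithmic branch point.
At (1/12) - ((1/12)*sqrt(83))*i: a pole of order 3; residue ((15217632/460288535)*sqrt(83))*i.
At (1/12) + ((1/12)*sqrt(83))*i: a pole of order 3; residue -((15217632/460288535)*sqrt(83))*i.
At 1: a logarithmic branch point.

Denominator factor (ω**2 - ω/6 + 7/12)^3: discriminant -83/36, complex-conjugate roots (1/12) + ((1/12)*sqrt(83))*i and (1/12) - ((1/12)*sqrt(83))*i; poles of order 3, moduli (1/6)*sqrt(21) and (1/6)*sqrt(21).
Branch term (-8/3)*log(1 - ω/(-5/12)): its argument vanishes at ω = -5/12, a logarithmic branch point, modulus 5/12.
Branch term (-5/3)*log(1 - ω/(1)): its argument vanishes at ω = 1, a logarithmic branch point, modulus 1.
The radius of convergence is the smallest modulus among the singular points: 5/12.
The branch terms are analytic at (1/12) - ((1/12)*sqrt(83))*i and contribute nothing to the residue; only the rational part matters.
The factor ω**2 - ω/6 + 7/12 splits as (ω - a)(ω - a') with a = (1/12) - ((1/12)*sqrt(83))*i, a' = (1/12) + ((1/12)*sqrt(83))*i. At the order-3 pole a set g(ω) = (ω - a)^3*(rational part) = [19/35 - 38*ω/23] / (ω - a')^3.
Order-3 pole: residue = g''(a)/2; g''((1/12) - ((1/12)*sqrt(83))*i) = ((30435264/460288535)*sqrt(83))*i, so the residue is ((15217632/460288535)*sqrt(83))*i.
The branch terms are analytic at (1/12) + ((1/12)*sqrt(83))*i and contribute nothing to the residue; only the rational part matters.
The factor ω**2 - ω/6 + 7/12 splits as (ω - a)(ω - a') with a = (1/12) + ((1/12)*sqrt(83))*i, a' = (1/12) - ((1/12)*sqrt(83))*i. At the order-3 pole a set g(ω) = (ω - a)^3*(rational part) = [19/35 - 38*ω/23] / (ω - a')^3.
Order-3 pole: residue = g''(a)/2; g''((1/12) + ((1/12)*sqrt(83))*i) = -((30435264/460288535)*sqrt(83))*i, so the residue is -((15217632/460288535)*sqrt(83))*i.
List the singular points by increasing real part (a conjugate pair: the negative imaginary part first).


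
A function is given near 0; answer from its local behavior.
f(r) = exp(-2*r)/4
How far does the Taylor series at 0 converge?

The factor exp(-2*r) is entire and contributes no finite singular point.
The polynomial part has no poles.
No finite singular points: the Taylor series at 0 converges everywhere.

The radius of convergence is infinite.


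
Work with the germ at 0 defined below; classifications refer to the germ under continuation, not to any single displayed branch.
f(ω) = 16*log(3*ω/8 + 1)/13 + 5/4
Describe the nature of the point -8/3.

The point is a logarithmic branch point.

The term (16/13)*log(1 - ω/(-8/3)) has argument 1 - -8/3/(-8/3) = 0 at -8/3: a logarithmic (infinitely-sheeted) branch point; the remaining terms are analytic or single-valued there.


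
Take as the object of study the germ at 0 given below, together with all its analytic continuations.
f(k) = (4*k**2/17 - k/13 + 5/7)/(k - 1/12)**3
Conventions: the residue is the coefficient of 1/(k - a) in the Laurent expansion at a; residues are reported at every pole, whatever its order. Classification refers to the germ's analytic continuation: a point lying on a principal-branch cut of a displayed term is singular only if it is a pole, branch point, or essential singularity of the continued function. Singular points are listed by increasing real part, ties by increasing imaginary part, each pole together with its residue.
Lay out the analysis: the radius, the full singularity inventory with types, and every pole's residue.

Radius of convergence at 0: 1/12.
At 1/12: a pole of order 3; residue 4/17.

Denominator factor (k - 1/12)^3: pole of order 3 at 1/12, modulus 1/12.
The radius of convergence is the smallest modulus among the singular points: 1/12.
At the order-3 pole 1/12 set g(k) = (k - (1/12))^3*f(k) = 4*k**2/17 - k/13 + 5/7.
Order-3 pole: residue = g''(a)/2; g''(1/12) = 8/17, so the residue is 4/17.


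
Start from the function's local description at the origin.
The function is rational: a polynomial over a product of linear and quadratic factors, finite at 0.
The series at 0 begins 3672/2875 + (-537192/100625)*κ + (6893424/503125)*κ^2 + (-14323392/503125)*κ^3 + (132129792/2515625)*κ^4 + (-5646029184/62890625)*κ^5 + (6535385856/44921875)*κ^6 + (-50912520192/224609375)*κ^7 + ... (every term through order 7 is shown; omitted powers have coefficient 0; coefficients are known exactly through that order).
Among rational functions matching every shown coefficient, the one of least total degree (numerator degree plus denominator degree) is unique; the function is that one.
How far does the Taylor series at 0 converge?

No rational of total degree below 4 reproduces all 8 coefficients; solving the [1/3] Pade equations on them gives f(κ) = (17/23 - 3*κ/7)/(κ + 5/6)**3, whose expansion matches every shown term.
Denominator factor (κ + 5/6)^3: pole of order 3 at -5/6, modulus 5/6.
The radius of convergence is the smallest modulus among the singular points: 5/6.

The radius of convergence is 5/6.
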